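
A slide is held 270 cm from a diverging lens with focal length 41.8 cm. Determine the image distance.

For a diverging lens, f = -41.8 cm.
Thin-lens equation: 1/d_i = 1/f − 1/d_o = 1/(-41.80) − 1/(270) = -0.02392 − 0.003704 = -0.02763, so d_i = -36.2 cm.
The image is virtual, upright and reduced, on the same side as the object.

36.2 cm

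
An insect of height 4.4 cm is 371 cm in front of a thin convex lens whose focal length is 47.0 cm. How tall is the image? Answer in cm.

1/d_i = 1/f − 1/d_o = 1/(47.00) − 1/(371) = 0.01858, so d_i = 53.82 cm.
m = −d_i/d_o = -0.1451.
|h_i| = |m|·h_o = 0.1451 × 4.4 = 0.638 cm. The image is real, inverted and reduced, on the far side of the lens.

0.638 cm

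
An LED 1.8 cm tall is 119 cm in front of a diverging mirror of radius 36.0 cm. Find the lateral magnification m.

f = R/2 = 36.0/2 = 18.00 cm; for a diverging mirror, f = -18.00 cm.
1/d_i = 1/f − 1/d_o = 1/(-18.00) − 1/(119) = -0.06396, so d_i = -15.64 cm.
m = −d_i/d_o = −(-15.64)/(119) = +0.131.
The image is virtual, upright and reduced, behind the mirror.

m = +0.131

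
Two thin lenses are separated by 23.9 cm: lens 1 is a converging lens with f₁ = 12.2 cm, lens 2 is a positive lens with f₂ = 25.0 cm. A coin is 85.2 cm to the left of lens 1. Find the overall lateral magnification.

Lens 1: 1/d_i1 = 1/(12.2) − 1/(85.2) = 0.07023, so d_i1 = 14.24 cm; m₁ = −d_i1/d_o1 = -0.1671.
d_o2 = 23.9 − (14.24) = 9.660 cm.
Lens 2: 1/d_i2 = 1/(25.0) − 1/(9.660) = -0.06352, so d_i2 = -15.74 cm; m₂ = −d_i2/d_o2 = +1.630.
m = m₁·m₂ = (-0.1671)(+1.630) = -0.272.

m = -0.272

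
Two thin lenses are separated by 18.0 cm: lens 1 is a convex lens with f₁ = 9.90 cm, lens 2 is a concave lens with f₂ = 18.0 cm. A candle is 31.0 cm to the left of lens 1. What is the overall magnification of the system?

m = -0.394

Lens 1: 1/d_i1 = 1/(9.90) − 1/(31.0) = 0.06875, so d_i1 = 14.55 cm; m₁ = −d_i1/d_o1 = -0.4694.
d_o2 = 18.0 − (14.55) = 3.450 cm.
f₂ = −18.0 cm (diverging).
Lens 2: 1/d_i2 = 1/(-18.0) − 1/(3.450) = -0.3454, so d_i2 = -2.895 cm; m₂ = −d_i2/d_o2 = +0.8392.
m = m₁·m₂ = (-0.4694)(+0.8392) = -0.394.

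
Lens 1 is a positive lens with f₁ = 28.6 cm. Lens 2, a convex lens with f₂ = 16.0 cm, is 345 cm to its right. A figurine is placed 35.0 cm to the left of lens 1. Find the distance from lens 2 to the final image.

Lens 1: 1/d_i1 = 1/f₁ − 1/d_o1 = 1/(28.6) − 1/(35.0) = 0.006394, so d_i1 = 156.4 cm.
The intermediate image is 156.4 cm to the right of lens 1, which is 345 − (156.4) = 188.6 cm to the left of lens 2, so d_o2 = +188.6 cm.
Lens 2: 1/d_i2 = 1/f₂ − 1/d_o2 = 1/(16.0) − 1/(188.6) = 0.05720, so d_i2 = 17.5 cm.
The final image is real, 17.5 cm to the right of lens 2 (overall magnification ≈ 0.41).

17.5 cm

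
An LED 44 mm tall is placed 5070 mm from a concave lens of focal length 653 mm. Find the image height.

For a concave lens, f = -653 mm.
1/d_i = 1/f − 1/d_o = 1/(-653.0) − 1/(5070) = -0.001729, so d_i = -578.5 mm.
m = −d_i/d_o = +0.1141.
|h_i| = |m|·h_o = 0.1141 × 44 = 5.02 mm. The image is virtual, upright and reduced, on the same side as the object.

5.02 mm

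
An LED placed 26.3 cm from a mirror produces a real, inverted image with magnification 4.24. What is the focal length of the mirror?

m = −d_i/d_o ⇒ d_i = −m·d_o = −(-4.24)·(26.3) = 111.5 cm.
1/f = 1/d_o + 1/d_i = 1/(26.3) + 1/(111.5) = 0.04699, so f = 21.3 cm.
Since f is positive, the mirror is concave.

f = 21.3 cm (concave)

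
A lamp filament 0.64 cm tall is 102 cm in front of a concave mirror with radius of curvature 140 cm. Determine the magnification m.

f = R/2 = 140/2 = 70.00 cm.
1/d_i = 1/f − 1/d_o = 1/(70.00) − 1/(102) = 0.004482, so d_i = 223.1 cm.
m = −d_i/d_o = −(223.1)/(102) = -2.19.
The image is real, inverted and enlarged, in front of the mirror.

m = -2.19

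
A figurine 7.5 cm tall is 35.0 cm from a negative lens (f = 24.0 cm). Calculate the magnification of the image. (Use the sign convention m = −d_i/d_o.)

m = +0.407

For a negative lens, f = -24.0 cm.
1/d_i = 1/f − 1/d_o = 1/(-24.00) − 1/(35.0) = -0.07024, so d_i = -14.24 cm.
m = −d_i/d_o = −(-14.24)/(35.0) = +0.407.
The image is virtual, upright and reduced, on the same side as the object.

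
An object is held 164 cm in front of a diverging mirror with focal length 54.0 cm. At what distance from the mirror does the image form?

40.6 cm

For a diverging mirror, f = -54.0 cm.
Mirror equation: 1/v = 1/f − 1/u = 1/(-54.00) − 1/(164) = -0.01852 − 0.006098 = -0.02462, so v = -40.6 cm.
The image is virtual, upright and reduced, behind the mirror.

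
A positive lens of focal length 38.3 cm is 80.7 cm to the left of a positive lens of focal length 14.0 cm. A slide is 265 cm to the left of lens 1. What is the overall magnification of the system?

m = +0.108

Lens 1: 1/d_i1 = 1/(38.3) − 1/(265) = 0.02234, so d_i1 = 44.77 cm; m₁ = −d_i1/d_o1 = -0.1689.
d_o2 = 80.7 − (44.77) = 35.93 cm.
Lens 2: 1/d_i2 = 1/(14.0) − 1/(35.93) = 0.04360, so d_i2 = 22.94 cm; m₂ = −d_i2/d_o2 = -0.6384.
m = m₁·m₂ = (-0.1689)(-0.6384) = +0.108.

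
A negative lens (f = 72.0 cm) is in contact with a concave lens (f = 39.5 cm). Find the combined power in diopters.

P₁ = 1/f₁ = 1/(-0.720 m) = -1.389 D; P₂ = 1/f₂ = 1/(-0.395 m) = -2.532 D.
For thin lenses in contact, P = P₁ + P₂ = (-1.389) + (-2.532) = -3.92 D.

P = -3.92 D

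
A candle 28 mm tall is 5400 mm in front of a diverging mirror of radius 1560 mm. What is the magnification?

f = R/2 = 1560/2 = 780.0 mm; for a diverging mirror, f = -780.0 mm.
1/d_i = 1/f − 1/d_o = 1/(-780.0) − 1/(5400) = -0.001467, so d_i = -681.6 mm.
m = −d_i/d_o = −(-681.6)/(5400) = +0.126.
The image is virtual, upright and reduced, behind the mirror.

m = +0.126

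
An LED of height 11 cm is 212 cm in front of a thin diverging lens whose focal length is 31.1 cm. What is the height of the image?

For a diverging lens, f = -31.1 cm.
1/d_i = 1/f − 1/d_o = 1/(-31.10) − 1/(212) = -0.03687, so d_i = -27.12 cm.
m = −d_i/d_o = +0.1279.
|h_i| = |m|·h_o = 0.1279 × 11 = 1.41 cm. The image is virtual, upright and reduced, on the same side as the object.

1.41 cm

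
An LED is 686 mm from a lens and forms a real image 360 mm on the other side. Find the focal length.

Real image ⇒ d_i = +360 mm.
1/f = 1/d_o + 1/d_i = 1/(686) + 1/(360) = 0.004236, so f = 236 mm.
Since f is positive, the lens is converging.

f = 236 mm (converging)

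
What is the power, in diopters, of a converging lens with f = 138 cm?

P = +0.725 D

f = 138 cm = 1.38 m.
P = 1/f = 1/(1.38 m) = +0.725 D.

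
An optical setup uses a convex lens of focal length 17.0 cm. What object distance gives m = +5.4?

m = −d_i/d_o ⇒ d_i = −m·d_o.
1/f = 1/d_o + 1/d_i = 1/d_o − 1/(m·d_o) = (1 − 1/m)/d_o, so d_o = f(1 − 1/m) = (17.00)(1 − 1/(+5.4)) = 13.9 cm.

13.9 cm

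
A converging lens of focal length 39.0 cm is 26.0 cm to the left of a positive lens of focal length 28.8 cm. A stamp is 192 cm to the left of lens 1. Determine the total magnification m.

m = -0.142

Lens 1: 1/d_i1 = 1/(39.0) − 1/(192) = 0.02043, so d_i1 = 48.94 cm; m₁ = −d_i1/d_o1 = -0.2549.
d_o2 = 26.0 − (48.94) = -22.94 cm (virtual object).
Lens 2: 1/d_i2 = 1/(28.8) − 1/(-22.94) = 0.07831, so d_i2 = 12.77 cm; m₂ = −d_i2/d_o2 = +0.5566.
m = m₁·m₂ = (-0.2549)(+0.5566) = -0.142.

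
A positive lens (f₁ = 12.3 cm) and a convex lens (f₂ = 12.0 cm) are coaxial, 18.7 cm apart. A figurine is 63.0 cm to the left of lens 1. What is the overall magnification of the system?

m = -0.339

Lens 1: 1/d_i1 = 1/(12.3) − 1/(63.0) = 0.06543, so d_i1 = 15.28 cm; m₁ = −d_i1/d_o1 = -0.2425.
d_o2 = 18.7 − (15.28) = 3.420 cm.
Lens 2: 1/d_i2 = 1/(12.0) − 1/(3.420) = -0.2091, so d_i2 = -4.783 cm; m₂ = −d_i2/d_o2 = +1.399.
m = m₁·m₂ = (-0.2425)(+1.399) = -0.339.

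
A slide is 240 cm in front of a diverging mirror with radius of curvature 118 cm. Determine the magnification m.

f = R/2 = 118/2 = 59.00 cm; for a diverging mirror, f = -59.00 cm.
1/d_i = 1/f − 1/d_o = 1/(-59.00) − 1/(240) = -0.02112, so d_i = -47.36 cm.
m = −d_i/d_o = −(-47.36)/(240) = +0.197.
The image is virtual, upright and reduced, behind the mirror.

m = +0.197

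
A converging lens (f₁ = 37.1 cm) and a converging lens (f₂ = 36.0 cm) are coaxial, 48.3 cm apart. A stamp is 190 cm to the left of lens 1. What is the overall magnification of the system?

m = -0.258

Lens 1: 1/d_i1 = 1/(37.1) − 1/(190) = 0.02169, so d_i1 = 46.10 cm; m₁ = −d_i1/d_o1 = -0.2426.
d_o2 = 48.3 − (46.10) = 2.200 cm.
Lens 2: 1/d_i2 = 1/(36.0) − 1/(2.200) = -0.4268, so d_i2 = -2.343 cm; m₂ = −d_i2/d_o2 = +1.065.
m = m₁·m₂ = (-0.2426)(+1.065) = -0.258.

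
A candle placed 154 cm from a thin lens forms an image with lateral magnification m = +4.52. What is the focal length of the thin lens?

m = −d_i/d_o ⇒ d_i = −m·d_o = −(+4.52)·(154) = -696.1 cm.
1/f = 1/d_o + 1/d_i = 1/(154) + 1/(-696.1) = 0.005057, so f = 198 cm.
Since f is positive, the thin lens is converging.

f = 198 cm (converging)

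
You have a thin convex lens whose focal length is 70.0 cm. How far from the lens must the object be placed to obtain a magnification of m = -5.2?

83.5 cm

m = −d_i/d_o ⇒ d_i = −m·d_o.
1/f = 1/d_o + 1/d_i = 1/d_o − 1/(m·d_o) = (1 − 1/m)/d_o, so d_o = f(1 − 1/m) = (70.00)(1 − 1/(-5.2)) = 83.5 cm.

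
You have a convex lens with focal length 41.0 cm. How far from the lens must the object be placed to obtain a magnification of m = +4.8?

32.5 cm

m = −d_i/d_o ⇒ d_i = −m·d_o.
1/f = 1/d_o + 1/d_i = 1/d_o − 1/(m·d_o) = (1 − 1/m)/d_o, so d_o = f(1 − 1/m) = (41.00)(1 − 1/(+4.8)) = 32.5 cm.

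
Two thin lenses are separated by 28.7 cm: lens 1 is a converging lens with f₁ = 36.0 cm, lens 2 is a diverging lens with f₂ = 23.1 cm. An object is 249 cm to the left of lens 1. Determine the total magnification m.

m = -0.402

Lens 1: 1/d_i1 = 1/(36.0) − 1/(249) = 0.02376, so d_i1 = 42.08 cm; m₁ = −d_i1/d_o1 = -0.1690.
d_o2 = 28.7 − (42.08) = -13.38 cm (virtual object).
f₂ = −23.1 cm (diverging).
Lens 2: 1/d_i2 = 1/(-23.1) − 1/(-13.38) = 0.03145, so d_i2 = 31.80 cm; m₂ = −d_i2/d_o2 = +2.377.
m = m₁·m₂ = (-0.1690)(+2.377) = -0.402.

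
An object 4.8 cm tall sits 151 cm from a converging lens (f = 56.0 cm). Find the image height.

2.83 cm

1/d_i = 1/f − 1/d_o = 1/(56.00) − 1/(151) = 0.01123, so d_i = 89.01 cm.
m = −d_i/d_o = -0.5895.
|h_i| = |m|·h_o = 0.5895 × 4.8 = 2.83 cm. The image is real, inverted and reduced, on the far side of the lens.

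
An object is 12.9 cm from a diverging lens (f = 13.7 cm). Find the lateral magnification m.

m = +0.515

For a diverging lens, f = -13.7 cm.
1/d_i = 1/f − 1/d_o = 1/(-13.70) − 1/(12.9) = -0.1505, so d_i = -6.644 cm.
m = −d_i/d_o = −(-6.644)/(12.9) = +0.515.
The image is virtual, upright and reduced, on the same side as the object.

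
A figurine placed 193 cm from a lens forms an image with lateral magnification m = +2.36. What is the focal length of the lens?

f = 335 cm (converging)

m = −d_i/d_o ⇒ d_i = −m·d_o = −(+2.36)·(193) = -455.5 cm.
1/f = 1/d_o + 1/d_i = 1/(193) + 1/(-455.5) = 0.002986, so f = 335 cm.
Since f is positive, the lens is converging.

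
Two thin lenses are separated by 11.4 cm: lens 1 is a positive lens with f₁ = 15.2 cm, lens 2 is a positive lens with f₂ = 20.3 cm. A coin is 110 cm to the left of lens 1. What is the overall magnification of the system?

Lens 1: 1/d_i1 = 1/(15.2) − 1/(110) = 0.05670, so d_i1 = 17.64 cm; m₁ = −d_i1/d_o1 = -0.1604.
d_o2 = 11.4 − (17.64) = -6.240 cm (virtual object).
Lens 2: 1/d_i2 = 1/(20.3) − 1/(-6.240) = 0.2095, so d_i2 = 4.773 cm; m₂ = −d_i2/d_o2 = +0.7649.
m = m₁·m₂ = (-0.1604)(+0.7649) = -0.123.

m = -0.123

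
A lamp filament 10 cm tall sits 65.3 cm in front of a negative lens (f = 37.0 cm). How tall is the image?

For a negative lens, f = -37.0 cm.
1/d_i = 1/f − 1/d_o = 1/(-37.00) − 1/(65.3) = -0.04234, so d_i = -23.62 cm.
m = −d_i/d_o = +0.3617.
|h_i| = |m|·h_o = 0.3617 × 10 = 3.62 cm. The image is virtual, upright and reduced, on the same side as the object.

3.62 cm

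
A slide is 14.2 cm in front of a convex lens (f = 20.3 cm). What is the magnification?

m = +3.33

1/d_i = 1/f − 1/d_o = 1/(20.30) − 1/(14.2) = -0.02116, so d_i = -47.26 cm.
m = −d_i/d_o = −(-47.26)/(14.2) = +3.33.
The image is virtual, upright and enlarged, on the same side as the object.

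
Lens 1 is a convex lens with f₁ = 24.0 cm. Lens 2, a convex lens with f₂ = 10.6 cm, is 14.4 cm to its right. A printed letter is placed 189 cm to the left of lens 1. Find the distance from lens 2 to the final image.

5.86 cm

Lens 1: 1/d_i1 = 1/f₁ − 1/d_o1 = 1/(24.0) − 1/(189) = 0.03638, so d_i1 = 27.49 cm.
The intermediate image is 27.49 cm to the right of lens 1, which lies 13.09 cm to the right of lens 2 — a virtual object — so d_o2 = −13.09 cm.
Lens 2: 1/d_i2 = 1/f₂ − 1/d_o2 = 1/(10.6) − 1/(-13.09) = 0.1707, so d_i2 = 5.86 cm.
The final image is real, 5.86 cm to the right of lens 2 (overall magnification ≈ -0.065).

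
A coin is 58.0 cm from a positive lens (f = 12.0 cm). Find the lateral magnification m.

m = -0.261

1/d_i = 1/f − 1/d_o = 1/(12.00) − 1/(58.0) = 0.06609, so d_i = 15.13 cm.
m = −d_i/d_o = −(15.13)/(58.0) = -0.261.
The image is real, inverted and reduced, on the far side of the lens.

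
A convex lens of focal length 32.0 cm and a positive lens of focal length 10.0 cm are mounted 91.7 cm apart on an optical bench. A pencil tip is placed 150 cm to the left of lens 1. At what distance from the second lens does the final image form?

12.4 cm

Lens 1: 1/d_i1 = 1/f₁ − 1/d_o1 = 1/(32.0) − 1/(150) = 0.02458, so d_i1 = 40.68 cm.
The intermediate image is 40.68 cm to the right of lens 1, which is 91.7 − (40.68) = 51.02 cm to the left of lens 2, so d_o2 = +51.02 cm.
Lens 2: 1/d_i2 = 1/f₂ − 1/d_o2 = 1/(10.0) − 1/(51.02) = 0.08040, so d_i2 = 12.4 cm.
The final image is real, 12.4 cm to the right of lens 2 (overall magnification ≈ 0.066).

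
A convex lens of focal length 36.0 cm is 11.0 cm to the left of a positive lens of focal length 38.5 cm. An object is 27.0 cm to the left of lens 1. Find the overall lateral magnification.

m = -1.91

Lens 1: 1/d_i1 = 1/(36.0) − 1/(27.0) = -0.009259, so d_i1 = -108.0 cm; m₁ = −d_i1/d_o1 = +4.000.
d_o2 = 11.0 − (-108.0) = 119.0 cm.
Lens 2: 1/d_i2 = 1/(38.5) − 1/(119.0) = 0.01757, so d_i2 = 56.91 cm; m₂ = −d_i2/d_o2 = -0.4783.
m = m₁·m₂ = (+4.000)(-0.4783) = -1.91.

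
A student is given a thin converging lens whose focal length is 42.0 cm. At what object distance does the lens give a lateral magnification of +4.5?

m = −d_i/d_o ⇒ d_i = −m·d_o.
1/f = 1/d_o + 1/d_i = 1/d_o − 1/(m·d_o) = (1 − 1/m)/d_o, so d_o = f(1 − 1/m) = (42.00)(1 − 1/(+4.5)) = 32.7 cm.

32.7 cm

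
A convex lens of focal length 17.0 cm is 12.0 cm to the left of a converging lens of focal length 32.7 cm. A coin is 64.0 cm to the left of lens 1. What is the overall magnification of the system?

m = -0.270

Lens 1: 1/d_i1 = 1/(17.0) − 1/(64.0) = 0.04320, so d_i1 = 23.15 cm; m₁ = −d_i1/d_o1 = -0.3617.
d_o2 = 12.0 − (23.15) = -11.15 cm (virtual object).
Lens 2: 1/d_i2 = 1/(32.7) − 1/(-11.15) = 0.1203, so d_i2 = 8.315 cm; m₂ = −d_i2/d_o2 = +0.7457.
m = m₁·m₂ = (-0.3617)(+0.7457) = -0.270.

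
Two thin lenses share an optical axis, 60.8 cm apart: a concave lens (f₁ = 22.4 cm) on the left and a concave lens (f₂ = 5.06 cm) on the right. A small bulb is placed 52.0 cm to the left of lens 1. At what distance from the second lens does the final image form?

4.75 cm

Lens 1 is diverging, so f₁ = −22.4 cm.
Lens 1: 1/d_i1 = 1/f₁ − 1/d_o1 = 1/(-22.4) − 1/(52.0) = -0.06387, so d_i1 = -15.66 cm.
The intermediate image is 15.66 cm to the left of lens 1 (virtual), which is 60.8 − (-15.66) = 76.46 cm to the left of lens 2, so d_o2 = +76.46 cm.
Lens 2 is diverging, so f₂ = −5.06 cm.
Lens 2: 1/d_i2 = 1/f₂ − 1/d_o2 = 1/(-5.06) − 1/(76.46) = -0.2107, so d_i2 = -4.75 cm.
The final image is virtual, 4.75 cm to the left of lens 2 (overall magnification ≈ 0.019).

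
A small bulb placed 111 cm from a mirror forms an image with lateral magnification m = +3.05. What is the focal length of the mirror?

f = 165 cm (concave)

m = −d_i/d_o ⇒ d_i = −m·d_o = −(+3.05)·(111) = -338.5 cm.
1/f = 1/d_o + 1/d_i = 1/(111) + 1/(-338.5) = 0.006055, so f = 165 cm.
Since f is positive, the mirror is concave.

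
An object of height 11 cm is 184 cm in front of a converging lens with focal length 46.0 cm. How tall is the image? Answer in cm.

1/d_i = 1/f − 1/d_o = 1/(46.00) − 1/(184) = 0.01630, so d_i = 61.33 cm.
m = −d_i/d_o = -0.3333.
|h_i| = |m|·h_o = 0.3333 × 11 = 3.67 cm. The image is real, inverted and reduced, on the far side of the lens.

3.67 cm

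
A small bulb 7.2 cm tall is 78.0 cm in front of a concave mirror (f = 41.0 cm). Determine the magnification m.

m = -1.11

1/d_i = 1/f − 1/d_o = 1/(41.00) − 1/(78.0) = 0.01157, so d_i = 86.43 cm.
m = −d_i/d_o = −(86.43)/(78.0) = -1.11.
The image is real, inverted and enlarged, in front of the mirror.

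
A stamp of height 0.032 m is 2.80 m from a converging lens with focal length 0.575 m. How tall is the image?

1/d_i = 1/f − 1/d_o = 1/(0.5750) − 1/(2.80) = 1.382, so d_i = 0.7236 m.
m = −d_i/d_o = -0.2584.
|h_i| = |m|·h_o = 0.2584 × 0.032 = 0.00827 m. The image is real, inverted and reduced, on the far side of the lens.

0.00827 m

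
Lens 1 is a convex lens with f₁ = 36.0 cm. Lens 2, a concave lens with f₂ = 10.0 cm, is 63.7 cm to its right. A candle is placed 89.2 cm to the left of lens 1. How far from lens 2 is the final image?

2.50 cm

Lens 1: 1/d_i1 = 1/f₁ − 1/d_o1 = 1/(36.0) − 1/(89.2) = 0.01657, so d_i1 = 60.36 cm.
The intermediate image is 60.36 cm to the right of lens 1, which is 63.7 − (60.36) = 3.340 cm to the left of lens 2, so d_o2 = +3.340 cm.
Lens 2 is diverging, so f₂ = −10.0 cm.
Lens 2: 1/d_i2 = 1/f₂ − 1/d_o2 = 1/(-10.0) − 1/(3.340) = -0.3994, so d_i2 = -2.50 cm.
The final image is virtual, 2.50 cm to the left of lens 2 (overall magnification ≈ -0.51).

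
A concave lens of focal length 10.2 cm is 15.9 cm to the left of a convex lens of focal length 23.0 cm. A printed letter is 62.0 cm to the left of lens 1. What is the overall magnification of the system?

m = -1.96

f₁ = −10.2 cm (diverging).
Lens 1: 1/d_i1 = 1/(-10.2) − 1/(62.0) = -0.1142, so d_i1 = -8.759 cm; m₁ = −d_i1/d_o1 = +0.1413.
d_o2 = 15.9 − (-8.759) = 24.66 cm.
Lens 2: 1/d_i2 = 1/(23.0) − 1/(24.66) = 0.002927, so d_i2 = 341.7 cm; m₂ = −d_i2/d_o2 = -13.86.
m = m₁·m₂ = (+0.1413)(-13.86) = -1.96.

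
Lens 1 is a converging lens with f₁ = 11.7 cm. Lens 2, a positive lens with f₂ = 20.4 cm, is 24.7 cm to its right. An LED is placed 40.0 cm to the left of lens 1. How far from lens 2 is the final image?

13.6 cm

Lens 1: 1/d_i1 = 1/f₁ − 1/d_o1 = 1/(11.7) − 1/(40.0) = 0.06047, so d_i1 = 16.54 cm.
The intermediate image is 16.54 cm to the right of lens 1, which is 24.7 − (16.54) = 8.160 cm to the left of lens 2, so d_o2 = +8.160 cm.
Lens 2: 1/d_i2 = 1/f₂ − 1/d_o2 = 1/(20.4) − 1/(8.160) = -0.07353, so d_i2 = -13.6 cm.
The final image is virtual, 13.6 cm to the left of lens 2 (overall magnification ≈ -0.69).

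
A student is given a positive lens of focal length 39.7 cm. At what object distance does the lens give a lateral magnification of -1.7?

m = −d_i/d_o ⇒ d_i = −m·d_o.
1/f = 1/d_o + 1/d_i = 1/d_o − 1/(m·d_o) = (1 − 1/m)/d_o, so d_o = f(1 − 1/m) = (39.70)(1 − 1/(-1.7)) = 63.1 cm.

63.1 cm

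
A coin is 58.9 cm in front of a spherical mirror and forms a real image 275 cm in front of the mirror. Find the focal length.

Real image ⇒ d_i = +275 cm.
1/f = 1/d_o + 1/d_i = 1/(58.9) + 1/(275) = 0.02061, so f = 48.5 cm.
Since f is positive, the spherical mirror is concave.

f = 48.5 cm (concave)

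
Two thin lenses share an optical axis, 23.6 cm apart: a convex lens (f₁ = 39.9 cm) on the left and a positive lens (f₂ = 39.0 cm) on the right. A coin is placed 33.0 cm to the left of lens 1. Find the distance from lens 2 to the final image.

47.7 cm

Lens 1: 1/d_i1 = 1/f₁ − 1/d_o1 = 1/(39.9) − 1/(33.0) = -0.005240, so d_i1 = -190.8 cm.
The intermediate image is 190.8 cm to the left of lens 1 (virtual), which is 23.6 − (-190.8) = 214.4 cm to the left of lens 2, so d_o2 = +214.4 cm.
Lens 2: 1/d_i2 = 1/f₂ − 1/d_o2 = 1/(39.0) − 1/(214.4) = 0.02098, so d_i2 = 47.7 cm.
The final image is real, 47.7 cm to the right of lens 2 (overall magnification ≈ -1.3).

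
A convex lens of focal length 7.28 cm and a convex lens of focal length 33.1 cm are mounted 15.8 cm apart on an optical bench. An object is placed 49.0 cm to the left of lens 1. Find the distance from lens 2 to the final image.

Lens 1: 1/d_i1 = 1/f₁ − 1/d_o1 = 1/(7.28) − 1/(49.0) = 0.1170, so d_i1 = 8.550 cm.
The intermediate image is 8.550 cm to the right of lens 1, which is 15.8 − (8.550) = 7.250 cm to the left of lens 2, so d_o2 = +7.250 cm.
Lens 2: 1/d_i2 = 1/f₂ − 1/d_o2 = 1/(33.1) − 1/(7.250) = -0.1077, so d_i2 = -9.28 cm.
The final image is virtual, 9.28 cm to the left of lens 2 (overall magnification ≈ -0.22).

9.28 cm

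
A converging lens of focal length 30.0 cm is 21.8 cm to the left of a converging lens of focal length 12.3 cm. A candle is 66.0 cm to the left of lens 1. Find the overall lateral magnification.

Lens 1: 1/d_i1 = 1/(30.0) − 1/(66.0) = 0.01818, so d_i1 = 55.00 cm; m₁ = −d_i1/d_o1 = -0.8333.
d_o2 = 21.8 − (55.00) = -33.20 cm (virtual object).
Lens 2: 1/d_i2 = 1/(12.3) − 1/(-33.20) = 0.1114, so d_i2 = 8.975 cm; m₂ = −d_i2/d_o2 = +0.2703.
m = m₁·m₂ = (-0.8333)(+0.2703) = -0.225.

m = -0.225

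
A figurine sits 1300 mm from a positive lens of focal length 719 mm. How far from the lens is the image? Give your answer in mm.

1610 mm

Thin-lens equation: 1/v = 1/f − 1/u = 1/(719.0) − 1/(1300) = 0.001391 − 0.0007692 = 0.0006216, so v = 1610 mm.
The image is real, inverted and enlarged, on the far side of the lens.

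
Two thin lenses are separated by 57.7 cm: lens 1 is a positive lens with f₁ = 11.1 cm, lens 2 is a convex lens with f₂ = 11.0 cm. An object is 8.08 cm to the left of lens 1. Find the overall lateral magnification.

Lens 1: 1/d_i1 = 1/(11.1) − 1/(8.08) = -0.03367, so d_i1 = -29.70 cm; m₁ = −d_i1/d_o1 = +3.676.
d_o2 = 57.7 − (-29.70) = 87.40 cm.
Lens 2: 1/d_i2 = 1/(11.0) − 1/(87.40) = 0.07947, so d_i2 = 12.58 cm; m₂ = −d_i2/d_o2 = -0.1440.
m = m₁·m₂ = (+3.676)(-0.1440) = -0.529.

m = -0.529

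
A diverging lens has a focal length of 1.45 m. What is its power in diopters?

For a diverging lens, f = −1.45 m.
P = 1/f = 1/(-1.45 m) = -0.690 D.

P = -0.690 D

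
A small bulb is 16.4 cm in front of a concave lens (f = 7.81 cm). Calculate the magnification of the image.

For a concave lens, f = -7.81 cm.
1/d_i = 1/f − 1/d_o = 1/(-7.810) − 1/(16.4) = -0.1890, so d_i = -5.291 cm.
m = −d_i/d_o = −(-5.291)/(16.4) = +0.323.
The image is virtual, upright and reduced, on the same side as the object.

m = +0.323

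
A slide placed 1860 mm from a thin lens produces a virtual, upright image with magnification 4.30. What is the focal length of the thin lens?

m = −d_i/d_o ⇒ d_i = −m·d_o = −(+4.30)·(1860) = -7998 mm.
1/f = 1/d_o + 1/d_i = 1/(1860) + 1/(-7998) = 0.0004126, so f = 2420 mm.
Since f is positive, the thin lens is converging.

f = 2420 mm (converging)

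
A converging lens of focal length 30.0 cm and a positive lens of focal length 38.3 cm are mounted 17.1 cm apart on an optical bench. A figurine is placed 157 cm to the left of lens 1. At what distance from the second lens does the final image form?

13.1 cm

Lens 1: 1/d_i1 = 1/f₁ − 1/d_o1 = 1/(30.0) − 1/(157) = 0.02696, so d_i1 = 37.09 cm.
The intermediate image is 37.09 cm to the right of lens 1, which lies 19.99 cm to the right of lens 2 — a virtual object — so d_o2 = −19.99 cm.
Lens 2: 1/d_i2 = 1/f₂ − 1/d_o2 = 1/(38.3) − 1/(-19.99) = 0.07613, so d_i2 = 13.1 cm.
The final image is real, 13.1 cm to the right of lens 2 (overall magnification ≈ -0.16).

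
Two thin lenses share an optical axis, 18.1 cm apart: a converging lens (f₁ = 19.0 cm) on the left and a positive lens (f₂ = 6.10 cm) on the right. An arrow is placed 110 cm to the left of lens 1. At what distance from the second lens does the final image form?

Lens 1: 1/d_i1 = 1/f₁ − 1/d_o1 = 1/(19.0) − 1/(110) = 0.04354, so d_i1 = 22.97 cm.
The intermediate image is 22.97 cm to the right of lens 1, which lies 4.870 cm to the right of lens 2 — a virtual object — so d_o2 = −4.870 cm.
Lens 2: 1/d_i2 = 1/f₂ − 1/d_o2 = 1/(6.10) − 1/(-4.870) = 0.3693, so d_i2 = 2.71 cm.
The final image is real, 2.71 cm to the right of lens 2 (overall magnification ≈ -0.12).

2.71 cm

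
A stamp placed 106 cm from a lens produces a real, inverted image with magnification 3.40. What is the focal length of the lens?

f = 81.9 cm (converging)

m = −d_i/d_o ⇒ d_i = −m·d_o = −(-3.40)·(106) = 360.4 cm.
1/f = 1/d_o + 1/d_i = 1/(106) + 1/(360.4) = 0.01221, so f = 81.9 cm.
Since f is positive, the lens is converging.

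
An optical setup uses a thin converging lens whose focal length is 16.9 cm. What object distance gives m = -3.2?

m = −d_i/d_o ⇒ d_i = −m·d_o.
1/f = 1/d_o + 1/d_i = 1/d_o − 1/(m·d_o) = (1 − 1/m)/d_o, so d_o = f(1 − 1/m) = (16.90)(1 − 1/(-3.2)) = 22.2 cm.

22.2 cm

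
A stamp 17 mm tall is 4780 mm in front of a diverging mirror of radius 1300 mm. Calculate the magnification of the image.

m = +0.120

f = R/2 = 1300/2 = 650.0 mm; for a diverging mirror, f = -650.0 mm.
1/d_i = 1/f − 1/d_o = 1/(-650.0) − 1/(4780) = -0.001748, so d_i = -572.2 mm.
m = −d_i/d_o = −(-572.2)/(4780) = +0.120.
The image is virtual, upright and reduced, behind the mirror.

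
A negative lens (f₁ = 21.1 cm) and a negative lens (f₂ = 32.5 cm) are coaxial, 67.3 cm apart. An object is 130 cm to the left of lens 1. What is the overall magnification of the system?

m = +0.0385

f₁ = −21.1 cm (diverging).
Lens 1: 1/d_i1 = 1/(-21.1) − 1/(130) = -0.05509, so d_i1 = -18.15 cm; m₁ = −d_i1/d_o1 = +0.1396.
d_o2 = 67.3 − (-18.15) = 85.45 cm.
f₂ = −32.5 cm (diverging).
Lens 2: 1/d_i2 = 1/(-32.5) − 1/(85.45) = -0.04247, so d_i2 = -23.54 cm; m₂ = −d_i2/d_o2 = +0.2755.
m = m₁·m₂ = (+0.1396)(+0.2755) = +0.0385.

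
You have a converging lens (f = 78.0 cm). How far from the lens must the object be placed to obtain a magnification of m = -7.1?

89.0 cm

m = −d_i/d_o ⇒ d_i = −m·d_o.
1/f = 1/d_o + 1/d_i = 1/d_o − 1/(m·d_o) = (1 − 1/m)/d_o, so d_o = f(1 − 1/m) = (78.00)(1 − 1/(-7.1)) = 89.0 cm.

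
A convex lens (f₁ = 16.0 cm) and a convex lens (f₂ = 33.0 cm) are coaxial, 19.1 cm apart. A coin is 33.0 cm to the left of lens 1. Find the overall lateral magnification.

Lens 1: 1/d_i1 = 1/(16.0) − 1/(33.0) = 0.03220, so d_i1 = 31.06 cm; m₁ = −d_i1/d_o1 = -0.9412.
d_o2 = 19.1 − (31.06) = -11.96 cm (virtual object).
Lens 2: 1/d_i2 = 1/(33.0) − 1/(-11.96) = 0.1139, so d_i2 = 8.778 cm; m₂ = −d_i2/d_o2 = +0.7340.
m = m₁·m₂ = (-0.9412)(+0.7340) = -0.691.

m = -0.691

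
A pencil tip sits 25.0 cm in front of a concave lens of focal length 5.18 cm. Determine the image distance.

4.29 cm

For a concave lens, f = -5.18 cm.
Thin-lens equation: 1/q = 1/f − 1/p = 1/(-5.180) − 1/(25.0) = -0.1931 − 0.04000 = -0.2331, so q = -4.29 cm.
The image is virtual, upright and reduced, on the same side as the object.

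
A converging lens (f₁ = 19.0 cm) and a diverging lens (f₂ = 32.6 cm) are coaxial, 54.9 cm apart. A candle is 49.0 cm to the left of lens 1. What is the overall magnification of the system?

m = -0.366

Lens 1: 1/d_i1 = 1/(19.0) − 1/(49.0) = 0.03222, so d_i1 = 31.03 cm; m₁ = −d_i1/d_o1 = -0.6333.
d_o2 = 54.9 − (31.03) = 23.87 cm.
f₂ = −32.6 cm (diverging).
Lens 2: 1/d_i2 = 1/(-32.6) − 1/(23.87) = -0.07257, so d_i2 = -13.78 cm; m₂ = −d_i2/d_o2 = +0.5773.
m = m₁·m₂ = (-0.6333)(+0.5773) = -0.366.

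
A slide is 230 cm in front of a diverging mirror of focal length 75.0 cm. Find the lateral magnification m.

For a diverging mirror, f = -75.0 cm.
1/d_i = 1/f − 1/d_o = 1/(-75.00) − 1/(230) = -0.01768, so d_i = -56.56 cm.
m = −d_i/d_o = −(-56.56)/(230) = +0.246.
The image is virtual, upright and reduced, behind the mirror.

m = +0.246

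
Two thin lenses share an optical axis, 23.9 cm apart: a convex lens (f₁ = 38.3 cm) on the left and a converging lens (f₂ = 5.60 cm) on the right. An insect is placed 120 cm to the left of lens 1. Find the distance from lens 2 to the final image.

4.77 cm

Lens 1: 1/d_i1 = 1/f₁ − 1/d_o1 = 1/(38.3) − 1/(120) = 0.01778, so d_i1 = 56.25 cm.
The intermediate image is 56.25 cm to the right of lens 1, which lies 32.35 cm to the right of lens 2 — a virtual object — so d_o2 = −32.35 cm.
Lens 2: 1/d_i2 = 1/f₂ − 1/d_o2 = 1/(5.60) − 1/(-32.35) = 0.2095, so d_i2 = 4.77 cm.
The final image is real, 4.77 cm to the right of lens 2 (overall magnification ≈ -0.069).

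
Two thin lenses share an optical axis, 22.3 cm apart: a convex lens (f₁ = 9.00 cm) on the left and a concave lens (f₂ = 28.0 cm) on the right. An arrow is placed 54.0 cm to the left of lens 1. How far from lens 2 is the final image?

8.15 cm

Lens 1: 1/d_i1 = 1/f₁ − 1/d_o1 = 1/(9.00) − 1/(54.0) = 0.09259, so d_i1 = 10.80 cm.
The intermediate image is 10.80 cm to the right of lens 1, which is 22.3 − (10.80) = 11.50 cm to the left of lens 2, so d_o2 = +11.50 cm.
Lens 2 is diverging, so f₂ = −28.0 cm.
Lens 2: 1/d_i2 = 1/f₂ − 1/d_o2 = 1/(-28.0) − 1/(11.50) = -0.1227, so d_i2 = -8.15 cm.
The final image is virtual, 8.15 cm to the left of lens 2 (overall magnification ≈ -0.14).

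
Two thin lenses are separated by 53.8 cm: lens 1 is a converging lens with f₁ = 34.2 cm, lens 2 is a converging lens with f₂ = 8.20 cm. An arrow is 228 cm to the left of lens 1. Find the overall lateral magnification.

Lens 1: 1/d_i1 = 1/(34.2) − 1/(228) = 0.02485, so d_i1 = 40.24 cm; m₁ = −d_i1/d_o1 = -0.1765.
d_o2 = 53.8 − (40.24) = 13.56 cm.
Lens 2: 1/d_i2 = 1/(8.20) − 1/(13.56) = 0.04820, so d_i2 = 20.74 cm; m₂ = −d_i2/d_o2 = -1.530.
m = m₁·m₂ = (-0.1765)(-1.530) = +0.270.

m = +0.270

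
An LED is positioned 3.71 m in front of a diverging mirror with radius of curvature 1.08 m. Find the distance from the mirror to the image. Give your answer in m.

f = R/2 = 1.08/2 = 0.5400 m; for a diverging mirror, f = -0.5400 m.
Mirror equation: 1/s_i = 1/f − 1/s_o = 1/(-0.5400) − 1/(3.71) = -1.852 − 0.2695 = -2.121, so s_i = -0.471 m.
The image is virtual, upright and reduced, behind the mirror.

0.471 m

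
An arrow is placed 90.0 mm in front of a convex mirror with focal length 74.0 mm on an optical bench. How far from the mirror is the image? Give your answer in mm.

For a convex mirror, f = -74.0 mm.
Mirror equation: 1/v = 1/f − 1/u = 1/(-74.00) − 1/(90.0) = -0.01351 − 0.01111 = -0.02462, so v = -40.6 mm.
The image is virtual, upright and reduced, behind the mirror.

40.6 mm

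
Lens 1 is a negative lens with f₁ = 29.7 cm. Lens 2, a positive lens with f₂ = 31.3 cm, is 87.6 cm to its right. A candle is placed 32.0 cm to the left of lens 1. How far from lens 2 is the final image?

45.0 cm

Lens 1 is diverging, so f₁ = −29.7 cm.
Lens 1: 1/d_i1 = 1/f₁ − 1/d_o1 = 1/(-29.7) − 1/(32.0) = -0.06492, so d_i1 = -15.40 cm.
The intermediate image is 15.40 cm to the left of lens 1 (virtual), which is 87.6 − (-15.40) = 103.0 cm to the left of lens 2, so d_o2 = +103.0 cm.
Lens 2: 1/d_i2 = 1/f₂ − 1/d_o2 = 1/(31.3) − 1/(103.0) = 0.02224, so d_i2 = 45.0 cm.
The final image is real, 45.0 cm to the right of lens 2 (overall magnification ≈ -0.21).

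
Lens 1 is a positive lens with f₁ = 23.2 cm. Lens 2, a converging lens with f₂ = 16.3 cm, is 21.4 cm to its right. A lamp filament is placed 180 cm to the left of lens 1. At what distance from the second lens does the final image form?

3.96 cm

Lens 1: 1/d_i1 = 1/f₁ − 1/d_o1 = 1/(23.2) − 1/(180) = 0.03755, so d_i1 = 26.63 cm.
The intermediate image is 26.63 cm to the right of lens 1, which lies 5.230 cm to the right of lens 2 — a virtual object — so d_o2 = −5.230 cm.
Lens 2: 1/d_i2 = 1/f₂ − 1/d_o2 = 1/(16.3) − 1/(-5.230) = 0.2526, so d_i2 = 3.96 cm.
The final image is real, 3.96 cm to the right of lens 2 (overall magnification ≈ -0.11).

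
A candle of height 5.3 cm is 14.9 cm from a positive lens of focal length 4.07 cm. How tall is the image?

1.99 cm

1/d_i = 1/f − 1/d_o = 1/(4.070) − 1/(14.9) = 0.1786, so d_i = 5.600 cm.
m = −d_i/d_o = -0.3758.
|h_i| = |m|·h_o = 0.3758 × 5.3 = 1.99 cm. The image is real, inverted and reduced, on the far side of the lens.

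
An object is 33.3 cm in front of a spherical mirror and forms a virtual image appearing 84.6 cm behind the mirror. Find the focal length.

f = 54.9 cm (concave)

Virtual image ⇒ d_i = −84.6 cm.
1/f = 1/d_o + 1/d_i = 1/(33.3) + 1/(-84.6) = 0.01821, so f = 54.9 cm.
Since f is positive, the spherical mirror is concave.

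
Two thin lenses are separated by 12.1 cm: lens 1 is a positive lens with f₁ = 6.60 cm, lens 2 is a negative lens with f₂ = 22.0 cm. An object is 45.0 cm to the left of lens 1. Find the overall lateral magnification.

m = -0.143

Lens 1: 1/d_i1 = 1/(6.60) − 1/(45.0) = 0.1293, so d_i1 = 7.734 cm; m₁ = −d_i1/d_o1 = -0.1719.
d_o2 = 12.1 − (7.734) = 4.366 cm.
f₂ = −22.0 cm (diverging).
Lens 2: 1/d_i2 = 1/(-22.0) − 1/(4.366) = -0.2745, so d_i2 = -3.643 cm; m₂ = −d_i2/d_o2 = +0.8344.
m = m₁·m₂ = (-0.1719)(+0.8344) = -0.143.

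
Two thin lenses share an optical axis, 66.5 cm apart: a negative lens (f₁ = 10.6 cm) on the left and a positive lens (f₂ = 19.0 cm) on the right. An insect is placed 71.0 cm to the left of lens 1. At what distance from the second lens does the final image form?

Lens 1 is diverging, so f₁ = −10.6 cm.
Lens 1: 1/d_i1 = 1/f₁ − 1/d_o1 = 1/(-10.6) − 1/(71.0) = -0.1084, so d_i1 = -9.223 cm.
The intermediate image is 9.223 cm to the left of lens 1 (virtual), which is 66.5 − (-9.223) = 75.72 cm to the left of lens 2, so d_o2 = +75.72 cm.
Lens 2: 1/d_i2 = 1/f₂ − 1/d_o2 = 1/(19.0) − 1/(75.72) = 0.03943, so d_i2 = 25.4 cm.
The final image is real, 25.4 cm to the right of lens 2 (overall magnification ≈ -0.044).

25.4 cm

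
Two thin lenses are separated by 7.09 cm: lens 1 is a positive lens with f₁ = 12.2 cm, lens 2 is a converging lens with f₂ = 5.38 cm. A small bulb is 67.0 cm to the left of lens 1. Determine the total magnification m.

m = -0.0907

Lens 1: 1/d_i1 = 1/(12.2) − 1/(67.0) = 0.06704, so d_i1 = 14.92 cm; m₁ = −d_i1/d_o1 = -0.2227.
d_o2 = 7.09 − (14.92) = -7.830 cm (virtual object).
Lens 2: 1/d_i2 = 1/(5.38) − 1/(-7.830) = 0.3136, so d_i2 = 3.189 cm; m₂ = −d_i2/d_o2 = +0.4073.
m = m₁·m₂ = (-0.2227)(+0.4073) = -0.0907.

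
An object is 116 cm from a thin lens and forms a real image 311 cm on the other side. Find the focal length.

Real image ⇒ d_i = +311 cm.
1/f = 1/d_o + 1/d_i = 1/(116) + 1/(311) = 0.01184, so f = 84.5 cm.
Since f is positive, the thin lens is converging.

f = 84.5 cm (converging)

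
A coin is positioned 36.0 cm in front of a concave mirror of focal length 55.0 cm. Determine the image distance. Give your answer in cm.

Mirror equation: 1/d_i = 1/f − 1/d_o = 1/(55.00) − 1/(36.0) = 0.01818 − 0.02778 = -0.009596, so d_i = -104 cm.
The image is virtual, upright and enlarged, behind the mirror.

104 cm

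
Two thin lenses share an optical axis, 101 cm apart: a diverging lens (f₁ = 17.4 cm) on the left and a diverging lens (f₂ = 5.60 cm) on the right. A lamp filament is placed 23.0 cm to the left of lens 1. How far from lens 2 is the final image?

5.33 cm

Lens 1 is diverging, so f₁ = −17.4 cm.
Lens 1: 1/d_i1 = 1/f₁ − 1/d_o1 = 1/(-17.4) − 1/(23.0) = -0.1009, so d_i1 = -9.906 cm.
The intermediate image is 9.906 cm to the left of lens 1 (virtual), which is 101 − (-9.906) = 110.9 cm to the left of lens 2, so d_o2 = +110.9 cm.
Lens 2 is diverging, so f₂ = −5.60 cm.
Lens 2: 1/d_i2 = 1/f₂ − 1/d_o2 = 1/(-5.60) − 1/(110.9) = -0.1876, so d_i2 = -5.33 cm.
The final image is virtual, 5.33 cm to the left of lens 2 (overall magnification ≈ 0.021).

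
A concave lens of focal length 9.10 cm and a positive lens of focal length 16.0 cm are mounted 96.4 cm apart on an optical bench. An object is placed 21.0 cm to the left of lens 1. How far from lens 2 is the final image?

Lens 1 is diverging, so f₁ = −9.10 cm.
Lens 1: 1/d_i1 = 1/f₁ − 1/d_o1 = 1/(-9.10) − 1/(21.0) = -0.1575, so d_i1 = -6.349 cm.
The intermediate image is 6.349 cm to the left of lens 1 (virtual), which is 96.4 − (-6.349) = 102.7 cm to the left of lens 2, so d_o2 = +102.7 cm.
Lens 2: 1/d_i2 = 1/f₂ − 1/d_o2 = 1/(16.0) − 1/(102.7) = 0.05276, so d_i2 = 19.0 cm.
The final image is real, 19.0 cm to the right of lens 2 (overall magnification ≈ -0.056).

19.0 cm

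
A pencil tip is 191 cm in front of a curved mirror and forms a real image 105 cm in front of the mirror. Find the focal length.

Real image ⇒ d_i = +105 cm.
1/f = 1/d_o + 1/d_i = 1/(191) + 1/(105) = 0.01476, so f = 67.8 cm.
Since f is positive, the curved mirror is concave.

f = 67.8 cm (concave)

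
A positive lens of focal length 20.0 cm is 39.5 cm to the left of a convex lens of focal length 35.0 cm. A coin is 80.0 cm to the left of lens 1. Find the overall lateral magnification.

Lens 1: 1/d_i1 = 1/(20.0) − 1/(80.0) = 0.03750, so d_i1 = 26.67 cm; m₁ = −d_i1/d_o1 = -0.3334.
d_o2 = 39.5 − (26.67) = 12.83 cm.
Lens 2: 1/d_i2 = 1/(35.0) − 1/(12.83) = -0.04937, so d_i2 = -20.25 cm; m₂ = −d_i2/d_o2 = +1.579.
m = m₁·m₂ = (-0.3334)(+1.579) = -0.526.

m = -0.526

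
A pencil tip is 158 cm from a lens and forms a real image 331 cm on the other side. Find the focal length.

Real image ⇒ d_i = +331 cm.
1/f = 1/d_o + 1/d_i = 1/(158) + 1/(331) = 0.009350, so f = 107 cm.
Since f is positive, the lens is converging.

f = 107 cm (converging)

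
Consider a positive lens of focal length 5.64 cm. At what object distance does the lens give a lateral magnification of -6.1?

6.56 cm

m = −d_i/d_o ⇒ d_i = −m·d_o.
1/f = 1/d_o + 1/d_i = 1/d_o − 1/(m·d_o) = (1 − 1/m)/d_o, so d_o = f(1 − 1/m) = (5.640)(1 − 1/(-6.1)) = 6.56 cm.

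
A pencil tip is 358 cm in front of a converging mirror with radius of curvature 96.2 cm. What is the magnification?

m = -0.155

f = R/2 = 96.2/2 = 48.10 cm.
1/d_i = 1/f − 1/d_o = 1/(48.10) − 1/(358) = 0.01800, so d_i = 55.57 cm.
m = −d_i/d_o = −(55.57)/(358) = -0.155.
The image is real, inverted and reduced, in front of the mirror.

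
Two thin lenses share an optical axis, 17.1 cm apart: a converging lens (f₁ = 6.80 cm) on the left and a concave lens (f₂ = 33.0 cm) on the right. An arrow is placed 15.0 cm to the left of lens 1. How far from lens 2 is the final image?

Lens 1: 1/d_i1 = 1/f₁ − 1/d_o1 = 1/(6.80) − 1/(15.0) = 0.08039, so d_i1 = 12.44 cm.
The intermediate image is 12.44 cm to the right of lens 1, which is 17.1 − (12.44) = 4.660 cm to the left of lens 2, so d_o2 = +4.660 cm.
Lens 2 is diverging, so f₂ = −33.0 cm.
Lens 2: 1/d_i2 = 1/f₂ − 1/d_o2 = 1/(-33.0) − 1/(4.660) = -0.2449, so d_i2 = -4.08 cm.
The final image is virtual, 4.08 cm to the left of lens 2 (overall magnification ≈ -0.73).

4.08 cm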